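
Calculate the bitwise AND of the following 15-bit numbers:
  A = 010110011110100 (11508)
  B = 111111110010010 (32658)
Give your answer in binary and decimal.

Apply & to each column (1 only where both bits are 1):
  010110011110100
& 111111110010010
-----------------
  010110010010000

Answer: 010110010010000 (11408)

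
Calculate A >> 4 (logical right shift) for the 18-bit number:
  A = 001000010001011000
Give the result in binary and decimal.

Logical shift right by 4: drop the bottom 4 bit(s), prepend 4 zero(s) on the left.
  001000010001011000  ->  keep [00100001000101], discard [1000], prepend 0000
= 000000100001000101

Answer: 000000100001000101 (2117)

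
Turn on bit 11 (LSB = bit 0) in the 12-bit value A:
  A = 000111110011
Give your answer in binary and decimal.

Mask = 1 << 11 = 100000000000
Bit 11 of A is 0, so OR-ing with the mask flips it to 1.
  000111110011
| 100000000000
--------------
  100111110011

Answer: 100111110011 (2547)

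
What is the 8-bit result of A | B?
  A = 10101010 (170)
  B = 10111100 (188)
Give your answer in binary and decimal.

Apply | to each column (1 where either bit is 1):
  10101010
| 10111100
----------
  10111110

Answer: 10111110 (190)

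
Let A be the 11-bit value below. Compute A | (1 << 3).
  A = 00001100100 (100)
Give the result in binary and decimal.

Mask = 1 << 3 = 00000001000
Bit 3 of A is 0, so OR-ing with the mask flips it to 1.
  00001100100
| 00000001000
-------------
  00001101100

Answer: 00001101100 (108)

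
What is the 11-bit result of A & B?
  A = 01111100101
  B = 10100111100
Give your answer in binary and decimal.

Apply & to each column (1 only where both bits are 1):
  01111100101
& 10100111100
-------------
  00100100100

Answer: 00100100100 (292)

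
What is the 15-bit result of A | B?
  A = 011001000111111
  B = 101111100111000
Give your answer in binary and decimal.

Apply | to each column (1 where either bit is 1):
  011001000111111
| 101111100111000
-----------------
  111111100111111

Answer: 111111100111111 (32575)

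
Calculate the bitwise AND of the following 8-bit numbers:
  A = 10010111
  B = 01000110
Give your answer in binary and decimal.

Apply & to each column (1 only where both bits are 1):
  10010111
& 01000110
----------
  00000110

Answer: 00000110 (6)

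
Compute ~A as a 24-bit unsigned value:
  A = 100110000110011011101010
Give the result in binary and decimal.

Flip each bit (0->1, 1->0):
  100110000110011011101010
  011001111001100100010101

Answer: 011001111001100100010101 (6789397)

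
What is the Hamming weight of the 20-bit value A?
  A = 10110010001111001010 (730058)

10110010001111001010
1-bits at positions (from bit 0 = LSB): 1, 3, 6, 7, 8, 9, 13, 16, 17, 19
Count = 10

Answer: 10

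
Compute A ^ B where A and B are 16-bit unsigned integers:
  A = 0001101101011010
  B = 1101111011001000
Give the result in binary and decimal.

Apply ^ to each column (1 where bits differ):
  0001101101011010
^ 1101111011001000
------------------
  1100010110010010

Answer: 1100010110010010 (50578)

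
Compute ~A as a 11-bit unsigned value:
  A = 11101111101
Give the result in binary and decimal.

Flip each bit (0->1, 1->0):
  11101111101
  00010000010

Answer: 00010000010 (130)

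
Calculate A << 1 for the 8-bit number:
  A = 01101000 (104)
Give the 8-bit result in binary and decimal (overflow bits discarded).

Shift left by 1: drop the top 1 bit(s), append 1 zero(s) on the right.
  01101000  ->  discard [0], keep [1101000], append 0
= 11010000

Answer: 11010000 (208)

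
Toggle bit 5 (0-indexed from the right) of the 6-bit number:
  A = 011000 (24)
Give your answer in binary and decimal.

Mask = 1 << 5 = 100000
Bit 5 of A is 0; XOR with the mask flips it to 1.
  011000
^ 100000
--------
  111000

Answer: 111000 (56)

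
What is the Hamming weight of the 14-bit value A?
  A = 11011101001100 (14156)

11011101001100
1-bits at positions (from bit 0 = LSB): 2, 3, 6, 8, 9, 10, 12, 13
Count = 8

Answer: 8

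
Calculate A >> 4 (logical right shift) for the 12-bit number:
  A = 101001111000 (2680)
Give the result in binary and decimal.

Logical shift right by 4: drop the bottom 4 bit(s), prepend 4 zero(s) on the left.
  101001111000  ->  keep [10100111], discard [1000], prepend 0000
= 000010100111

Answer: 000010100111 (167)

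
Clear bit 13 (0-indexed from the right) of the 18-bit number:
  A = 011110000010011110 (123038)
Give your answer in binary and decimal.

Mask = ~(1 << 13) = 111101111111111111
Bit 13 of A is 1, so AND-ing with the mask clears it to 0.
  011110000010011110
& 111101111111111111
--------------------
  011100000010011110

Answer: 011100000010011110 (114846)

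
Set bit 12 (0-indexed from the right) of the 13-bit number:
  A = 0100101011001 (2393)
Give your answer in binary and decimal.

Mask = 1 << 12 = 1000000000000
Bit 12 of A is 0, so OR-ing with the mask flips it to 1.
  0100101011001
| 1000000000000
---------------
  1100101011001

Answer: 1100101011001 (6489)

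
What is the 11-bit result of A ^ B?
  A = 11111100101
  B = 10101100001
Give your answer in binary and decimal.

Apply ^ to each column (1 where bits differ):
  11111100101
^ 10101100001
-------------
  01010000100

Answer: 01010000100 (644)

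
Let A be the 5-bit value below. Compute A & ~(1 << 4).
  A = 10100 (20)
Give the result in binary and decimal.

Mask = ~(1 << 4) = 01111
Bit 4 of A is 1, so AND-ing with the mask clears it to 0.
  10100
& 01111
-------
  00100

Answer: 00100 (4)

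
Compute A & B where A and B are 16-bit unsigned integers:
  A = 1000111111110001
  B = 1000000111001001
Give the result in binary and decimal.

Apply & to each column (1 only where both bits are 1):
  1000111111110001
& 1000000111001001
------------------
  1000000111000001

Answer: 1000000111000001 (33217)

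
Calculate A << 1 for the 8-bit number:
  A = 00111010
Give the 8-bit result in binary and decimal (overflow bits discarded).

Shift left by 1: drop the top 1 bit(s), append 1 zero(s) on the right.
  00111010  ->  discard [0], keep [0111010], append 0
= 01110100

Answer: 01110100 (116)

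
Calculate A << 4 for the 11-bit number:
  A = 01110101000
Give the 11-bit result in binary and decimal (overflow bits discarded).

Shift left by 4: drop the top 4 bit(s), append 4 zero(s) on the right.
  01110101000  ->  discard [0111], keep [0101000], append 0000
= 01010000000

Answer: 01010000000 (640)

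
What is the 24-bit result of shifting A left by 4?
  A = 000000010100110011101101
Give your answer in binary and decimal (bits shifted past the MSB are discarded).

Shift left by 4: drop the top 4 bit(s), append 4 zero(s) on the right.
  000000010100110011101101  ->  discard [0000], keep [00010100110011101101], append 0000
= 000101001100111011010000

Answer: 000101001100111011010000 (1363664)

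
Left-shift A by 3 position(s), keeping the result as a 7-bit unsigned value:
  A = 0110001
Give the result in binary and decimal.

Shift left by 3: drop the top 3 bit(s), append 3 zero(s) on the right.
  0110001  ->  discard [011], keep [0001], append 000
= 0001000

Answer: 0001000 (8)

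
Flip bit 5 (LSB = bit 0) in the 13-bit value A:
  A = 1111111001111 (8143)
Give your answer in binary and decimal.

Mask = 1 << 5 = 0000000100000
Bit 5 of A is 0; XOR with the mask flips it to 1.
  1111111001111
^ 0000000100000
---------------
  1111111101111

Answer: 1111111101111 (8175)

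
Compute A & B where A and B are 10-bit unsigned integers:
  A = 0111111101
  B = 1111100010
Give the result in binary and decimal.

Apply & to each column (1 only where both bits are 1):
  0111111101
& 1111100010
------------
  0111100000

Answer: 0111100000 (480)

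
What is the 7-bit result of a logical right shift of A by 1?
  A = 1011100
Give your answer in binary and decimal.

Logical shift right by 1: drop the bottom 1 bit(s), prepend 1 zero(s) on the left.
  1011100  ->  keep [101110], discard [0], prepend 0
= 0101110

Answer: 0101110 (46)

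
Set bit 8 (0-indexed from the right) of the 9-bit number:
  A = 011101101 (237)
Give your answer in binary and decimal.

Mask = 1 << 8 = 100000000
Bit 8 of A is 0, so OR-ing with the mask flips it to 1.
  011101101
| 100000000
-----------
  111101101

Answer: 111101101 (493)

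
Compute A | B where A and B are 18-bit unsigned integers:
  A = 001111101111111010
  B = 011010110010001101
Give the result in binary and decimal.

Apply | to each column (1 where either bit is 1):
  001111101111111010
| 011010110010001101
--------------------
  011111111111111111

Answer: 011111111111111111 (131071)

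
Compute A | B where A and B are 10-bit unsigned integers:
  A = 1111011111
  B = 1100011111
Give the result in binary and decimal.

Apply | to each column (1 where either bit is 1):
  1111011111
| 1100011111
------------
  1111011111

Answer: 1111011111 (991)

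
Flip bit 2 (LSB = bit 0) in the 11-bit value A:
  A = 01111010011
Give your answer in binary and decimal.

Mask = 1 << 2 = 00000000100
Bit 2 of A is 0; XOR with the mask flips it to 1.
  01111010011
^ 00000000100
-------------
  01111010111

Answer: 01111010111 (983)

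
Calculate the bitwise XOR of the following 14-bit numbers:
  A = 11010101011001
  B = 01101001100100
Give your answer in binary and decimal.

Apply ^ to each column (1 where bits differ):
  11010101011001
^ 01101001100100
----------------
  10111100111101

Answer: 10111100111101 (12093)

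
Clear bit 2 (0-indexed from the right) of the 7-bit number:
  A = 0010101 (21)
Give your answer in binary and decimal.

Mask = ~(1 << 2) = 1111011
Bit 2 of A is 1, so AND-ing with the mask clears it to 0.
  0010101
& 1111011
---------
  0010001

Answer: 0010001 (17)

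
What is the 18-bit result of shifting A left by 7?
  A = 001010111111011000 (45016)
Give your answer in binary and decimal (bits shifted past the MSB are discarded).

Shift left by 7: drop the top 7 bit(s), append 7 zero(s) on the right.
  001010111111011000  ->  discard [0010101], keep [11111011000], append 0000000
= 111110110000000000

Answer: 111110110000000000 (257024)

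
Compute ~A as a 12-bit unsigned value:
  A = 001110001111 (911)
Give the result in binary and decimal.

Flip each bit (0->1, 1->0):
  001110001111
  110001110000

Answer: 110001110000 (3184)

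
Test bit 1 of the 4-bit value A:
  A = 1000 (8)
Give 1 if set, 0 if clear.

Bit 1 is the 2nd from the right.
  1000
    ^
That bit is 0.

Answer: 0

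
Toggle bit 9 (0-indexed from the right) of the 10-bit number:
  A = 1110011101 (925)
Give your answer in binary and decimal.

Mask = 1 << 9 = 1000000000
Bit 9 of A is 1; XOR with the mask flips it to 0.
  1110011101
^ 1000000000
------------
  0110011101

Answer: 0110011101 (413)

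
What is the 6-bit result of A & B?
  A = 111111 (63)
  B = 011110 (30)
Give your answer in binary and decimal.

Apply & to each column (1 only where both bits are 1):
  111111
& 011110
--------
  011110

Answer: 011110 (30)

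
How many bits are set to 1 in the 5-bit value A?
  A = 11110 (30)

11110
1-bits at positions (from bit 0 = LSB): 1, 2, 3, 4
Count = 4

Answer: 4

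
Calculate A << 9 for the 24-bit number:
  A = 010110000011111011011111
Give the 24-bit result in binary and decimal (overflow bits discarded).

Shift left by 9: drop the top 9 bit(s), append 9 zero(s) on the right.
  010110000011111011011111  ->  discard [010110000], keep [011111011011111], append 000000000
= 011111011011111000000000

Answer: 011111011011111000000000 (8240640)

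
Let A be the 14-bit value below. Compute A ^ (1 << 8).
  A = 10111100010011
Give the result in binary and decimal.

Mask = 1 << 8 = 00000100000000
Bit 8 of A is 1; XOR with the mask flips it to 0.
  10111100010011
^ 00000100000000
----------------
  10111000010011

Answer: 10111000010011 (11795)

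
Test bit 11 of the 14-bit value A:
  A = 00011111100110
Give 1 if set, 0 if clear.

Bit 11 is the 12th from the right.
  00011111100110
    ^
That bit is 0.

Answer: 0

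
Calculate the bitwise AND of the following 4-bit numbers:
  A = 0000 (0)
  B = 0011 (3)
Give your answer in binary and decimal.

Apply & to each column (1 only where both bits are 1):
  0000
& 0011
------
  0000

Answer: 0000 (0)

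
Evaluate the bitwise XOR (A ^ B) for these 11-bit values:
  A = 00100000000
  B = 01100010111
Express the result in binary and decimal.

Apply ^ to each column (1 where bits differ):
  00100000000
^ 01100010111
-------------
  01000010111

Answer: 01000010111 (535)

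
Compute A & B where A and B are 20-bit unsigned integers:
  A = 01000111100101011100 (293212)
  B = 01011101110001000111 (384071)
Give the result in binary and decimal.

Apply & to each column (1 only where both bits are 1):
  01000111100101011100
& 01011101110001000111
----------------------
  01000101100001000100

Answer: 01000101100001000100 (284740)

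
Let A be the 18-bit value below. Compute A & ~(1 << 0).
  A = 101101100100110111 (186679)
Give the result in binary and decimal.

Mask = ~(1 << 0) = 111111111111111110
Bit 0 of A is 1, so AND-ing with the mask clears it to 0.
  101101100100110111
& 111111111111111110
--------------------
  101101100100110110

Answer: 101101100100110110 (186678)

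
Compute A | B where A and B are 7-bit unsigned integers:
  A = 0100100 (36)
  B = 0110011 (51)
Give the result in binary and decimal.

Apply | to each column (1 where either bit is 1):
  0100100
| 0110011
---------
  0110111

Answer: 0110111 (55)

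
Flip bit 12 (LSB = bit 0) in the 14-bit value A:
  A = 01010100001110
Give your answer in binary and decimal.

Mask = 1 << 12 = 01000000000000
Bit 12 of A is 1; XOR with the mask flips it to 0.
  01010100001110
^ 01000000000000
----------------
  00010100001110

Answer: 00010100001110 (1294)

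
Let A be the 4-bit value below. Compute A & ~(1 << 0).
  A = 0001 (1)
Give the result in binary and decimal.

Mask = ~(1 << 0) = 1110
Bit 0 of A is 1, so AND-ing with the mask clears it to 0.
  0001
& 1110
------
  0000

Answer: 0000 (0)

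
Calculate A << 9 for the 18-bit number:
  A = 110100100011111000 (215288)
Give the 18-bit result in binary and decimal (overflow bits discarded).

Shift left by 9: drop the top 9 bit(s), append 9 zero(s) on the right.
  110100100011111000  ->  discard [110100100], keep [011111000], append 000000000
= 011111000000000000

Answer: 011111000000000000 (126976)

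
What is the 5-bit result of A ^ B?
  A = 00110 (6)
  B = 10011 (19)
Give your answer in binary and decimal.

Apply ^ to each column (1 where bits differ):
  00110
^ 10011
-------
  10101

Answer: 10101 (21)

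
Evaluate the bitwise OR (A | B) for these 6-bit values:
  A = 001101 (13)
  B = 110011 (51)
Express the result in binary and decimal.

Apply | to each column (1 where either bit is 1):
  001101
| 110011
--------
  111111

Answer: 111111 (63)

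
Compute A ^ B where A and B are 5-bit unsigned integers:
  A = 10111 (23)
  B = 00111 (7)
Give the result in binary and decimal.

Apply ^ to each column (1 where bits differ):
  10111
^ 00111
-------
  10000

Answer: 10000 (16)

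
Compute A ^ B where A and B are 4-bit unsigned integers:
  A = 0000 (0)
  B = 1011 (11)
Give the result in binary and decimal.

Apply ^ to each column (1 where bits differ):
  0000
^ 1011
------
  1011

Answer: 1011 (11)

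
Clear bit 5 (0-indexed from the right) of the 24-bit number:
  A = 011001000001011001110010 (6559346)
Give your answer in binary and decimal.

Mask = ~(1 << 5) = 111111111111111111011111
Bit 5 of A is 1, so AND-ing with the mask clears it to 0.
  011001000001011001110010
& 111111111111111111011111
--------------------------
  011001000001011001010010

Answer: 011001000001011001010010 (6559314)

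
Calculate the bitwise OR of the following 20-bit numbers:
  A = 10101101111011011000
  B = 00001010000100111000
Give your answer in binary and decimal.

Apply | to each column (1 where either bit is 1):
  10101101111011011000
| 00001010000100111000
----------------------
  10101111111111111000

Answer: 10101111111111111000 (720888)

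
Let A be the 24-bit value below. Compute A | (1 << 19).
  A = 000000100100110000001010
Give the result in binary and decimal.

Mask = 1 << 19 = 000010000000000000000000
Bit 19 of A is 0, so OR-ing with the mask flips it to 1.
  000000100100110000001010
| 000010000000000000000000
--------------------------
  000010100100110000001010

Answer: 000010100100110000001010 (674826)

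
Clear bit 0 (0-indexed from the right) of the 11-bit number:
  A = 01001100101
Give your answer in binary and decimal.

Mask = ~(1 << 0) = 11111111110
Bit 0 of A is 1, so AND-ing with the mask clears it to 0.
  01001100101
& 11111111110
-------------
  01001100100

Answer: 01001100100 (612)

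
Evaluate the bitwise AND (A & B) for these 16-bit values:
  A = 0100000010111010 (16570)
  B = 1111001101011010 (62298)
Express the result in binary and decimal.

Apply & to each column (1 only where both bits are 1):
  0100000010111010
& 1111001101011010
------------------
  0100000000011010

Answer: 0100000000011010 (16410)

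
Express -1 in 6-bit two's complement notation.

1. Binary of +1:  000001
2. Invert bits:     111110
3. Add 1:           111111

Answer: 111111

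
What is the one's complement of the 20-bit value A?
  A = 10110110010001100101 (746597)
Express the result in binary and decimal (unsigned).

Flip each bit (0->1, 1->0):
  10110110010001100101
  01001001101110011010

Answer: 01001001101110011010 (301978)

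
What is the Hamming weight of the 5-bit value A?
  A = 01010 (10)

01010
1-bits at positions (from bit 0 = LSB): 1, 3
Count = 2

Answer: 2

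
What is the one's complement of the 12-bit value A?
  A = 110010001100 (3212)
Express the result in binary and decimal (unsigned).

Flip each bit (0->1, 1->0):
  110010001100
  001101110011

Answer: 001101110011 (883)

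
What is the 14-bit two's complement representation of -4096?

1. Binary of +4096:  01000000000000
2. Invert bits:     10111111111111
3. Add 1:           11000000000000

Answer: 11000000000000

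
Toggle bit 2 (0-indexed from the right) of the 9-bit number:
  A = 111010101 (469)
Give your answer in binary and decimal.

Mask = 1 << 2 = 000000100
Bit 2 of A is 1; XOR with the mask flips it to 0.
  111010101
^ 000000100
-----------
  111010001

Answer: 111010001 (465)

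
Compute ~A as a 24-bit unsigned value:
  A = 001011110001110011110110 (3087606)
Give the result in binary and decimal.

Flip each bit (0->1, 1->0):
  001011110001110011110110
  110100001110001100001001

Answer: 110100001110001100001001 (13689609)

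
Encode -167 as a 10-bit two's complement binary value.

1. Binary of +167:  0010100111
2. Invert bits:     1101011000
3. Add 1:           1101011001

Answer: 1101011001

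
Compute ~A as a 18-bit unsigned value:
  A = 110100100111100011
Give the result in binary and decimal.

Flip each bit (0->1, 1->0):
  110100100111100011
  001011011000011100

Answer: 001011011000011100 (46620)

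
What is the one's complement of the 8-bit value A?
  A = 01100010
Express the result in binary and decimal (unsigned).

Flip each bit (0->1, 1->0):
  01100010
  10011101

Answer: 10011101 (157)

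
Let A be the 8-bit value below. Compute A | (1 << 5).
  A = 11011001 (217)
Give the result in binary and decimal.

Mask = 1 << 5 = 00100000
Bit 5 of A is 0, so OR-ing with the mask flips it to 1.
  11011001
| 00100000
----------
  11111001

Answer: 11111001 (249)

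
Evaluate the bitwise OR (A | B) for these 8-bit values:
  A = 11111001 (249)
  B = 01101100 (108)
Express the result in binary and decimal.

Apply | to each column (1 where either bit is 1):
  11111001
| 01101100
----------
  11111101

Answer: 11111101 (253)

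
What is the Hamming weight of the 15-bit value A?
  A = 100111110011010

100111110011010
1-bits at positions (from bit 0 = LSB): 1, 3, 4, 7, 8, 9, 10, 11, 14
Count = 9

Answer: 9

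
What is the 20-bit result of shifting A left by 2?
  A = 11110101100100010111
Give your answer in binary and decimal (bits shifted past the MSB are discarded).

Shift left by 2: drop the top 2 bit(s), append 2 zero(s) on the right.
  11110101100100010111  ->  discard [11], keep [110101100100010111], append 00
= 11010110010001011100

Answer: 11010110010001011100 (877660)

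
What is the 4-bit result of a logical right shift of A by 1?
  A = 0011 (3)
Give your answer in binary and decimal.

Logical shift right by 1: drop the bottom 1 bit(s), prepend 1 zero(s) on the left.
  0011  ->  keep [001], discard [1], prepend 0
= 0001

Answer: 0001 (1)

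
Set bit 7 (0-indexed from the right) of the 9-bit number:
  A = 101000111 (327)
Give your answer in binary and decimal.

Mask = 1 << 7 = 010000000
Bit 7 of A is 0, so OR-ing with the mask flips it to 1.
  101000111
| 010000000
-----------
  111000111

Answer: 111000111 (455)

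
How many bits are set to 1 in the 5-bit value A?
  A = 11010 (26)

11010
1-bits at positions (from bit 0 = LSB): 1, 3, 4
Count = 3

Answer: 3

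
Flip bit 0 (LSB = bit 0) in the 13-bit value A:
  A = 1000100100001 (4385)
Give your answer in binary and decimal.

Mask = 1 << 0 = 0000000000001
Bit 0 of A is 1; XOR with the mask flips it to 0.
  1000100100001
^ 0000000000001
---------------
  1000100100000

Answer: 1000100100000 (4384)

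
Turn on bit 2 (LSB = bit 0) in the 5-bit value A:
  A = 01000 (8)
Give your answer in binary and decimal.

Mask = 1 << 2 = 00100
Bit 2 of A is 0, so OR-ing with the mask flips it to 1.
  01000
| 00100
-------
  01100

Answer: 01100 (12)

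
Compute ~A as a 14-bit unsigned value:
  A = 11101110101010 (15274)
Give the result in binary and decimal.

Flip each bit (0->1, 1->0):
  11101110101010
  00010001010101

Answer: 00010001010101 (1109)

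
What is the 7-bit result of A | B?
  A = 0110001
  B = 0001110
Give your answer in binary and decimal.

Apply | to each column (1 where either bit is 1):
  0110001
| 0001110
---------
  0111111

Answer: 0111111 (63)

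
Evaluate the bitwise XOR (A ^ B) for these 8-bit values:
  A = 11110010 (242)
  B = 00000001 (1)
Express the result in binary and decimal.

Apply ^ to each column (1 where bits differ):
  11110010
^ 00000001
----------
  11110011

Answer: 11110011 (243)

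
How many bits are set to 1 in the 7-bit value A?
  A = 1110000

1110000
1-bits at positions (from bit 0 = LSB): 4, 5, 6
Count = 3

Answer: 3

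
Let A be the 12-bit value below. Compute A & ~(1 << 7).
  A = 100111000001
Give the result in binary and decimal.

Mask = ~(1 << 7) = 111101111111
Bit 7 of A is 1, so AND-ing with the mask clears it to 0.
  100111000001
& 111101111111
--------------
  100101000001

Answer: 100101000001 (2369)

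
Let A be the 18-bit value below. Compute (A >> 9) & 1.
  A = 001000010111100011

Bit 9 is the 10th from the right.
  001000010111100011
          ^
That bit is 0.

Answer: 0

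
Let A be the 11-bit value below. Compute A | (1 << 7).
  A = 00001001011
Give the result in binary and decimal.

Mask = 1 << 7 = 00010000000
Bit 7 of A is 0, so OR-ing with the mask flips it to 1.
  00001001011
| 00010000000
-------------
  00011001011

Answer: 00011001011 (203)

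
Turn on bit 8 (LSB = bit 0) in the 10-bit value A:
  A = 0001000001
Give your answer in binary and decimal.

Mask = 1 << 8 = 0100000000
Bit 8 of A is 0, so OR-ing with the mask flips it to 1.
  0001000001
| 0100000000
------------
  0101000001

Answer: 0101000001 (321)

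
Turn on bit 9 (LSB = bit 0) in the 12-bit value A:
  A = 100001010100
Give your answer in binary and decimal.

Mask = 1 << 9 = 001000000000
Bit 9 of A is 0, so OR-ing with the mask flips it to 1.
  100001010100
| 001000000000
--------------
  101001010100

Answer: 101001010100 (2644)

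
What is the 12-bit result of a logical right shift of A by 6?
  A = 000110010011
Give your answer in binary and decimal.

Logical shift right by 6: drop the bottom 6 bit(s), prepend 6 zero(s) on the left.
  000110010011  ->  keep [000110], discard [010011], prepend 000000
= 000000000110

Answer: 000000000110 (6)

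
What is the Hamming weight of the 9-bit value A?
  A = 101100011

101100011
1-bits at positions (from bit 0 = LSB): 0, 1, 5, 6, 8
Count = 5

Answer: 5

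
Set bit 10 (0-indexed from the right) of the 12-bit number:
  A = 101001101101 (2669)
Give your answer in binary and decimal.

Mask = 1 << 10 = 010000000000
Bit 10 of A is 0, so OR-ing with the mask flips it to 1.
  101001101101
| 010000000000
--------------
  111001101101

Answer: 111001101101 (3693)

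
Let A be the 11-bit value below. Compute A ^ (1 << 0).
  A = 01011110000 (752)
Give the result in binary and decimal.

Mask = 1 << 0 = 00000000001
Bit 0 of A is 0; XOR with the mask flips it to 1.
  01011110000
^ 00000000001
-------------
  01011110001

Answer: 01011110001 (753)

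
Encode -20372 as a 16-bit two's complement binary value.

1. Binary of +20372:  0100111110010100
2. Invert bits:     1011000001101011
3. Add 1:           1011000001101100

Answer: 1011000001101100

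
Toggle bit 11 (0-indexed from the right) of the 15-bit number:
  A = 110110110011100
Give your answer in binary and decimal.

Mask = 1 << 11 = 000100000000000
Bit 11 of A is 1; XOR with the mask flips it to 0.
  110110110011100
^ 000100000000000
-----------------
  110010110011100

Answer: 110010110011100 (26012)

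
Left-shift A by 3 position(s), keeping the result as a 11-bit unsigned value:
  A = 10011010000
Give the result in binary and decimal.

Shift left by 3: drop the top 3 bit(s), append 3 zero(s) on the right.
  10011010000  ->  discard [100], keep [11010000], append 000
= 11010000000

Answer: 11010000000 (1664)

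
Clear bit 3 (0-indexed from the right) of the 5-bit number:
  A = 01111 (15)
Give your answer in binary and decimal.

Mask = ~(1 << 3) = 10111
Bit 3 of A is 1, so AND-ing with the mask clears it to 0.
  01111
& 10111
-------
  00111

Answer: 00111 (7)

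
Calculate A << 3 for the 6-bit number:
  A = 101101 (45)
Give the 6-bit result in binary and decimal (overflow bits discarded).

Shift left by 3: drop the top 3 bit(s), append 3 zero(s) on the right.
  101101  ->  discard [101], keep [101], append 000
= 101000

Answer: 101000 (40)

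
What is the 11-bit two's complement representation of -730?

1. Binary of +730:  01011011010
2. Invert bits:     10100100101
3. Add 1:           10100100110

Answer: 10100100110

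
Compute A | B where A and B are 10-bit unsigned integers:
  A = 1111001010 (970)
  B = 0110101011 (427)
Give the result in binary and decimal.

Apply | to each column (1 where either bit is 1):
  1111001010
| 0110101011
------------
  1111101011

Answer: 1111101011 (1003)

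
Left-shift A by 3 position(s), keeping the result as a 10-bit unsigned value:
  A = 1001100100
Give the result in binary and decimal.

Shift left by 3: drop the top 3 bit(s), append 3 zero(s) on the right.
  1001100100  ->  discard [100], keep [1100100], append 000
= 1100100000

Answer: 1100100000 (800)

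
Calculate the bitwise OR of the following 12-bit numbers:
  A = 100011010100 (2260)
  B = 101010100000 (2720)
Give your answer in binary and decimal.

Apply | to each column (1 where either bit is 1):
  100011010100
| 101010100000
--------------
  101011110100

Answer: 101011110100 (2804)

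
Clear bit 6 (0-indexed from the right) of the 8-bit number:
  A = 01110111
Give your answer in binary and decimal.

Mask = ~(1 << 6) = 10111111
Bit 6 of A is 1, so AND-ing with the mask clears it to 0.
  01110111
& 10111111
----------
  00110111

Answer: 00110111 (55)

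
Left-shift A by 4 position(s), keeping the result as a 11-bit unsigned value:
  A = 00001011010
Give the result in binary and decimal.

Shift left by 4: drop the top 4 bit(s), append 4 zero(s) on the right.
  00001011010  ->  discard [0000], keep [1011010], append 0000
= 10110100000

Answer: 10110100000 (1440)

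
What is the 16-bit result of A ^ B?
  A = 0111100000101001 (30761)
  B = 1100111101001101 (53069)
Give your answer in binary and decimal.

Apply ^ to each column (1 where bits differ):
  0111100000101001
^ 1100111101001101
------------------
  1011011101100100

Answer: 1011011101100100 (46948)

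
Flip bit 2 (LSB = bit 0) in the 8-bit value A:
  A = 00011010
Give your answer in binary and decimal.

Mask = 1 << 2 = 00000100
Bit 2 of A is 0; XOR with the mask flips it to 1.
  00011010
^ 00000100
----------
  00011110

Answer: 00011110 (30)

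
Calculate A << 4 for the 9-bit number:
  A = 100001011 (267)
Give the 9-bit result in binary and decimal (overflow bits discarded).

Shift left by 4: drop the top 4 bit(s), append 4 zero(s) on the right.
  100001011  ->  discard [1000], keep [01011], append 0000
= 010110000

Answer: 010110000 (176)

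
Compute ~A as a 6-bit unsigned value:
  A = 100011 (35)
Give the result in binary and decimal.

Flip each bit (0->1, 1->0):
  100011
  011100

Answer: 011100 (28)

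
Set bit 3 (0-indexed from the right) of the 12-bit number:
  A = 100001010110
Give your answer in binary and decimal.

Mask = 1 << 3 = 000000001000
Bit 3 of A is 0, so OR-ing with the mask flips it to 1.
  100001010110
| 000000001000
--------------
  100001011110

Answer: 100001011110 (2142)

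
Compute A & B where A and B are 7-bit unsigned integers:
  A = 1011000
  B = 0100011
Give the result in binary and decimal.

Apply & to each column (1 only where both bits are 1):
  1011000
& 0100011
---------
  0000000

Answer: 0000000 (0)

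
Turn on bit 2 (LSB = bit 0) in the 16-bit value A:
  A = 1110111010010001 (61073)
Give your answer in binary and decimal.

Mask = 1 << 2 = 0000000000000100
Bit 2 of A is 0, so OR-ing with the mask flips it to 1.
  1110111010010001
| 0000000000000100
------------------
  1110111010010101

Answer: 1110111010010101 (61077)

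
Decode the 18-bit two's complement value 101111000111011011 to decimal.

MSB is 1, so the value is negative. Find the magnitude:
1. Invert bits:  010000111000100100
2. Add 1:        010000111000100101  = 69157
3. Apply sign:   -69157

Answer: -69157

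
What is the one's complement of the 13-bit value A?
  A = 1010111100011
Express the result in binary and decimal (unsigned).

Flip each bit (0->1, 1->0):
  1010111100011
  0101000011100

Answer: 0101000011100 (2588)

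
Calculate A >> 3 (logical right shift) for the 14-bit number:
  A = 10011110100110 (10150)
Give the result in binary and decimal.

Logical shift right by 3: drop the bottom 3 bit(s), prepend 3 zero(s) on the left.
  10011110100110  ->  keep [10011110100], discard [110], prepend 000
= 00010011110100

Answer: 00010011110100 (1268)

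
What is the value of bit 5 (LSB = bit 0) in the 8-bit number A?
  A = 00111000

Bit 5 is the 6th from the right.
  00111000
    ^
That bit is 1.

Answer: 1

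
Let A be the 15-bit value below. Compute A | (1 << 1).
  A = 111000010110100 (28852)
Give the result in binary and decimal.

Mask = 1 << 1 = 000000000000010
Bit 1 of A is 0, so OR-ing with the mask flips it to 1.
  111000010110100
| 000000000000010
-----------------
  111000010110110

Answer: 111000010110110 (28854)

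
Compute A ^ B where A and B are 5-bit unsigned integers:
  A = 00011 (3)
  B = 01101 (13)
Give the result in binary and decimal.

Apply ^ to each column (1 where bits differ):
  00011
^ 01101
-------
  01110

Answer: 01110 (14)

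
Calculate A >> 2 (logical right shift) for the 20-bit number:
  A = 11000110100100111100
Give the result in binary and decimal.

Logical shift right by 2: drop the bottom 2 bit(s), prepend 2 zero(s) on the left.
  11000110100100111100  ->  keep [110001101001001111], discard [00], prepend 00
= 00110001101001001111

Answer: 00110001101001001111 (203343)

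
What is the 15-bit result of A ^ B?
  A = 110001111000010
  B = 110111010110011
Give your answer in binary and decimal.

Apply ^ to each column (1 where bits differ):
  110001111000010
^ 110111010110011
-----------------
  000110101110001

Answer: 000110101110001 (3441)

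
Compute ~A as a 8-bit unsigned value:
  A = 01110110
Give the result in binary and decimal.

Flip each bit (0->1, 1->0):
  01110110
  10001001

Answer: 10001001 (137)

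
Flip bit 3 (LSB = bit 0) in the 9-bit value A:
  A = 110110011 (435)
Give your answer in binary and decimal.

Mask = 1 << 3 = 000001000
Bit 3 of A is 0; XOR with the mask flips it to 1.
  110110011
^ 000001000
-----------
  110111011

Answer: 110111011 (443)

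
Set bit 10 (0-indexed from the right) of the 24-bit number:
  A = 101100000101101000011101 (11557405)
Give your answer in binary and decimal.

Mask = 1 << 10 = 000000000000010000000000
Bit 10 of A is 0, so OR-ing with the mask flips it to 1.
  101100000101101000011101
| 000000000000010000000000
--------------------------
  101100000101111000011101

Answer: 101100000101111000011101 (11558429)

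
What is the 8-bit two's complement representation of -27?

1. Binary of +27:  00011011
2. Invert bits:     11100100
3. Add 1:           11100101

Answer: 11100101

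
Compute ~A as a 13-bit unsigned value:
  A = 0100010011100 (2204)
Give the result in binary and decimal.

Flip each bit (0->1, 1->0):
  0100010011100
  1011101100011

Answer: 1011101100011 (5987)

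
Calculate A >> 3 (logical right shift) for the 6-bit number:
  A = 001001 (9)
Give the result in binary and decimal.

Logical shift right by 3: drop the bottom 3 bit(s), prepend 3 zero(s) on the left.
  001001  ->  keep [001], discard [001], prepend 000
= 000001

Answer: 000001 (1)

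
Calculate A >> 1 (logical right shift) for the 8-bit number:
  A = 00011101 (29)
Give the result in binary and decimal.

Logical shift right by 1: drop the bottom 1 bit(s), prepend 1 zero(s) on the left.
  00011101  ->  keep [0001110], discard [1], prepend 0
= 00001110

Answer: 00001110 (14)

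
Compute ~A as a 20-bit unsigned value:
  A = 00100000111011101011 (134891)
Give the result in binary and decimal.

Flip each bit (0->1, 1->0):
  00100000111011101011
  11011111000100010100

Answer: 11011111000100010100 (913684)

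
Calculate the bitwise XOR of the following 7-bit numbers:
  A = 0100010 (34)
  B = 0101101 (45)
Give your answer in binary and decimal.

Apply ^ to each column (1 where bits differ):
  0100010
^ 0101101
---------
  0001111

Answer: 0001111 (15)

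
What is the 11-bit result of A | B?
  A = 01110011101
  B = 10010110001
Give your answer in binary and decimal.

Apply | to each column (1 where either bit is 1):
  01110011101
| 10010110001
-------------
  11110111101

Answer: 11110111101 (1981)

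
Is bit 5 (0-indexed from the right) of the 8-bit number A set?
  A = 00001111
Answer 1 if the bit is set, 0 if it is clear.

Bit 5 is the 6th from the right.
  00001111
    ^
That bit is 0.

Answer: 0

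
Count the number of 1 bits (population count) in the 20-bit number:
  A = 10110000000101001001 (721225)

10110000000101001001
1-bits at positions (from bit 0 = LSB): 0, 3, 6, 8, 16, 17, 19
Count = 7

Answer: 7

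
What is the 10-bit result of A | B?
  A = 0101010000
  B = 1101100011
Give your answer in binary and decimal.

Apply | to each column (1 where either bit is 1):
  0101010000
| 1101100011
------------
  1101110011

Answer: 1101110011 (883)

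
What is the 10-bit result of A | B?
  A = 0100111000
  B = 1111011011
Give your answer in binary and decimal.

Apply | to each column (1 where either bit is 1):
  0100111000
| 1111011011
------------
  1111111011

Answer: 1111111011 (1019)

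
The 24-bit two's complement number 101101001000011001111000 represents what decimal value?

MSB is 1, so the value is negative. Find the magnitude:
1. Invert bits:  010010110111100110000111
2. Add 1:        010010110111100110001000  = 4946312
3. Apply sign:   -4946312

Answer: -4946312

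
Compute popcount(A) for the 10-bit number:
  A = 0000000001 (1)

0000000001
1-bits at positions (from bit 0 = LSB): 0
Count = 1

Answer: 1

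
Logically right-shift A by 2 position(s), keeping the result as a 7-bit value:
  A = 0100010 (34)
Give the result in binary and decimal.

Logical shift right by 2: drop the bottom 2 bit(s), prepend 2 zero(s) on the left.
  0100010  ->  keep [01000], discard [10], prepend 00
= 0001000

Answer: 0001000 (8)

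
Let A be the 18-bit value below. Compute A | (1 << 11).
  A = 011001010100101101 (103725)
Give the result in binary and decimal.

Mask = 1 << 11 = 000000100000000000
Bit 11 of A is 0, so OR-ing with the mask flips it to 1.
  011001010100101101
| 000000100000000000
--------------------
  011001110100101101

Answer: 011001110100101101 (105773)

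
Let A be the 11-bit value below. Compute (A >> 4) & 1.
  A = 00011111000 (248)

Bit 4 is the 5th from the right.
  00011111000
        ^
That bit is 1.

Answer: 1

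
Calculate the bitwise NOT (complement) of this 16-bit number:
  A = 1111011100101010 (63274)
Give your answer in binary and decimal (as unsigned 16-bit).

Flip each bit (0->1, 1->0):
  1111011100101010
  0000100011010101

Answer: 0000100011010101 (2261)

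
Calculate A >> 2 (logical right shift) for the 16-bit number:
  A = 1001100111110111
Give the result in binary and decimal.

Logical shift right by 2: drop the bottom 2 bit(s), prepend 2 zero(s) on the left.
  1001100111110111  ->  keep [10011001111101], discard [11], prepend 00
= 0010011001111101

Answer: 0010011001111101 (9853)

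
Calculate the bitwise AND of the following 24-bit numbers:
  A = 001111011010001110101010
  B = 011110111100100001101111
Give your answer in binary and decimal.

Apply & to each column (1 only where both bits are 1):
  001111011010001110101010
& 011110111100100001101111
--------------------------
  001110011000000000101010

Answer: 001110011000000000101010 (3768362)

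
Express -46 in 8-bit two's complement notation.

1. Binary of +46:  00101110
2. Invert bits:     11010001
3. Add 1:           11010010

Answer: 11010010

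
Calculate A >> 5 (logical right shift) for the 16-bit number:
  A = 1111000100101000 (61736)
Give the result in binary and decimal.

Logical shift right by 5: drop the bottom 5 bit(s), prepend 5 zero(s) on the left.
  1111000100101000  ->  keep [11110001001], discard [01000], prepend 00000
= 0000011110001001

Answer: 0000011110001001 (1929)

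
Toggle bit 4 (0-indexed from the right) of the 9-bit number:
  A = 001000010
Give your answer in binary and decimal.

Mask = 1 << 4 = 000010000
Bit 4 of A is 0; XOR with the mask flips it to 1.
  001000010
^ 000010000
-----------
  001010010

Answer: 001010010 (82)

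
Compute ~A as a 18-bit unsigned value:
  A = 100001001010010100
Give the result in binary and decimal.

Flip each bit (0->1, 1->0):
  100001001010010100
  011110110101101011

Answer: 011110110101101011 (126315)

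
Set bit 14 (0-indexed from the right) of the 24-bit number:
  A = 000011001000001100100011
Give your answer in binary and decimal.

Mask = 1 << 14 = 000000000100000000000000
Bit 14 of A is 0, so OR-ing with the mask flips it to 1.
  000011001000001100100011
| 000000000100000000000000
--------------------------
  000011001100001100100011

Answer: 000011001100001100100011 (836387)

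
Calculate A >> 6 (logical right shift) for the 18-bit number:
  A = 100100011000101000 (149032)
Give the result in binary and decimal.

Logical shift right by 6: drop the bottom 6 bit(s), prepend 6 zero(s) on the left.
  100100011000101000  ->  keep [100100011000], discard [101000], prepend 000000
= 000000100100011000

Answer: 000000100100011000 (2328)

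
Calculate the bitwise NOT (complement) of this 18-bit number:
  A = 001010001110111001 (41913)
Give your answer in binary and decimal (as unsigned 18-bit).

Flip each bit (0->1, 1->0):
  001010001110111001
  110101110001000110

Answer: 110101110001000110 (220230)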